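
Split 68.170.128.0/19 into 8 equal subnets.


New prefix = 19 + 3 = 22
Each subnet has 1024 addresses
  68.170.128.0/22
  68.170.132.0/22
  68.170.136.0/22
  68.170.140.0/22
  68.170.144.0/22
  68.170.148.0/22
  68.170.152.0/22
  68.170.156.0/22
Subnets: 68.170.128.0/22, 68.170.132.0/22, 68.170.136.0/22, 68.170.140.0/22, 68.170.144.0/22, 68.170.148.0/22, 68.170.152.0/22, 68.170.156.0/22


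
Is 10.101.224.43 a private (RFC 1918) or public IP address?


RFC 1918 private ranges:
  10.0.0.0/8 (10.0.0.0 - 10.255.255.255)
  172.16.0.0/12 (172.16.0.0 - 172.31.255.255)
  192.168.0.0/16 (192.168.0.0 - 192.168.255.255)
Private (in 10.0.0.0/8)


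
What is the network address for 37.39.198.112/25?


IP:   00100101.00100111.11000110.01110000
Mask: 11111111.11111111.11111111.10000000
AND operation:
Net:  00100101.00100111.11000110.00000000
Network: 37.39.198.0/25


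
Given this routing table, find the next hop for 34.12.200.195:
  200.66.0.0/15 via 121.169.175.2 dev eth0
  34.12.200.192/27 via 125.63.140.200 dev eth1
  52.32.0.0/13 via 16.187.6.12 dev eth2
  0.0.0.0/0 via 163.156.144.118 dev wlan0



Longest prefix match for 34.12.200.195:
  /15 200.66.0.0: no
  /27 34.12.200.192: MATCH
  /13 52.32.0.0: no
  /0 0.0.0.0: MATCH
Selected: next-hop 125.63.140.200 via eth1 (matched /27)


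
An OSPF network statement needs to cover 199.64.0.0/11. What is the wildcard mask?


Subnet mask: 255.224.0.0
Wildcard = 255.255.255.255 - subnet mask
255 - 255 = 0
255 - 224 = 31
255 - 0 = 255
255 - 0 = 255
Wildcard: 0.31.255.255


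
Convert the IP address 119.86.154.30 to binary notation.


119 = 01110111
86 = 01010110
154 = 10011010
30 = 00011110
Binary: 01110111.01010110.10011010.00011110


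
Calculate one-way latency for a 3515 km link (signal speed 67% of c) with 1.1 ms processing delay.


Speed = 0.67 * 3e5 km/s = 201000 km/s
Propagation delay = 3515 / 201000 = 0.0175 s = 17.4876 ms
Processing delay = 1.1 ms
Total one-way latency = 18.5876 ms


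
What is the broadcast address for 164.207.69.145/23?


Network: 164.207.68.0/23
Host bits = 9
Set all host bits to 1:
Broadcast: 164.207.69.255


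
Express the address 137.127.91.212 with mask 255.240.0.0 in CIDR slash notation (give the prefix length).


Binary: 11111111.11110000.00000000.00000000
Count leading 1s
Prefix: /12


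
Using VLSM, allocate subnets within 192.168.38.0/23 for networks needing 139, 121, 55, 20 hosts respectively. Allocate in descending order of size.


139 hosts -> /24 (254 usable): 192.168.38.0/24
121 hosts -> /25 (126 usable): 192.168.39.0/25
55 hosts -> /26 (62 usable): 192.168.39.128/26
20 hosts -> /27 (30 usable): 192.168.39.192/27
Allocation: 192.168.38.0/24 (139 hosts, 254 usable); 192.168.39.0/25 (121 hosts, 126 usable); 192.168.39.128/26 (55 hosts, 62 usable); 192.168.39.192/27 (20 hosts, 30 usable)


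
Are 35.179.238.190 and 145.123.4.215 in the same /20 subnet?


Mask: 255.255.240.0
35.179.238.190 AND mask = 35.179.224.0
145.123.4.215 AND mask = 145.123.0.0
No, different subnets (35.179.224.0 vs 145.123.0.0)


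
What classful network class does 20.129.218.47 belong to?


First octet: 20
Binary: 00010100
0xxxxxxx -> Class A (1-126)
Class A, default mask 255.0.0.0 (/8)


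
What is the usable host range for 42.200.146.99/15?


Network: 42.200.0.0
Broadcast: 42.201.255.255
First usable = network + 1
Last usable = broadcast - 1
Range: 42.200.0.1 to 42.201.255.254


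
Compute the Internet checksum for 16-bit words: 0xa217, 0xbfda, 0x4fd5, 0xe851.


Sum all words (with carry folding):
+ 0xa217 = 0xa217
+ 0xbfda = 0x61f2
+ 0x4fd5 = 0xb1c7
+ 0xe851 = 0x9a19
One's complement: ~0x9a19
Checksum = 0x65e6


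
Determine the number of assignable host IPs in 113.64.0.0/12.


Host bits = 32 - 12 = 20
Total addresses = 2^20 = 1048576
Usable = total - 2 (network and broadcast)
Usable hosts: 1048574


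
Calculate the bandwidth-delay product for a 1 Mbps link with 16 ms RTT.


BDP = bandwidth * RTT
= 1 Mbps * 16 ms
= 1 * 1e6 * 16 / 1000 bits
= 16000 bits
= 2000 bytes
= 1.9531 KB
BDP = 16000 bits (2000 bytes)


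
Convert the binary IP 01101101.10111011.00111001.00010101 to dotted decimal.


01101101 = 109
10111011 = 187
00111001 = 57
00010101 = 21
IP: 109.187.57.21


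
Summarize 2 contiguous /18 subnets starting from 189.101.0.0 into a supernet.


Original prefix: /18
Number of subnets: 2 = 2^1
New prefix = 18 - 1 = 17
Supernet: 189.101.0.0/17


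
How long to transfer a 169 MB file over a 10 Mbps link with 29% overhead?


Effective throughput = 10 * (1 - 29/100) = 7.1 Mbps
File size in Mb = 169 * 8 = 1352 Mb
Time = 1352 / 7.1
Time = 190.4225 seconds


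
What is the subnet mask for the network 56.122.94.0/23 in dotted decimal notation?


/23 means 23 network bits, 9 host bits
Binary: 11111111111111111111111000000000
Mask: 255.255.254.0


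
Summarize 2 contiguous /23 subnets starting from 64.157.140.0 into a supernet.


Original prefix: /23
Number of subnets: 2 = 2^1
New prefix = 23 - 1 = 22
Supernet: 64.157.140.0/22


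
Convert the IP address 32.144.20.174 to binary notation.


32 = 00100000
144 = 10010000
20 = 00010100
174 = 10101110
Binary: 00100000.10010000.00010100.10101110


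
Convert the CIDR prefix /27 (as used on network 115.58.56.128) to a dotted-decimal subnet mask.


/27 means 27 network bits, 5 host bits
Binary: 11111111111111111111111111100000
Mask: 255.255.255.224


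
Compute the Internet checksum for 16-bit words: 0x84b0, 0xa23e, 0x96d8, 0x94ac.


Sum all words (with carry folding):
+ 0x84b0 = 0x84b0
+ 0xa23e = 0x26ef
+ 0x96d8 = 0xbdc7
+ 0x94ac = 0x5274
One's complement: ~0x5274
Checksum = 0xad8b


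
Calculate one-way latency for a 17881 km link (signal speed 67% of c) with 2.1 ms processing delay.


Speed = 0.67 * 3e5 km/s = 201000 km/s
Propagation delay = 17881 / 201000 = 0.089 s = 88.9602 ms
Processing delay = 2.1 ms
Total one-way latency = 91.0602 ms


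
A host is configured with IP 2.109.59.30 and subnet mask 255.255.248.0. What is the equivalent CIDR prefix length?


Binary: 11111111.11111111.11111000.00000000
Count leading 1s
Prefix: /21


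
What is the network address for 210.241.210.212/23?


IP:   11010010.11110001.11010010.11010100
Mask: 11111111.11111111.11111110.00000000
AND operation:
Net:  11010010.11110001.11010010.00000000
Network: 210.241.210.0/23


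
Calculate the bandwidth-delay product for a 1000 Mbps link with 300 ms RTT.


BDP = bandwidth * RTT
= 1000 Mbps * 300 ms
= 1000 * 1e6 * 300 / 1000 bits
= 300000000 bits
= 37500000 bytes
= 36621.0938 KB
BDP = 300000000 bits (37500000 bytes)


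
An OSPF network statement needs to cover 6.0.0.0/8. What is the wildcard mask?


Subnet mask: 255.0.0.0
Wildcard = 255.255.255.255 - subnet mask
255 - 255 = 0
255 - 0 = 255
255 - 0 = 255
255 - 0 = 255
Wildcard: 0.255.255.255


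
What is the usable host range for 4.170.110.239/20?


Network: 4.170.96.0
Broadcast: 4.170.111.255
First usable = network + 1
Last usable = broadcast - 1
Range: 4.170.96.1 to 4.170.111.254


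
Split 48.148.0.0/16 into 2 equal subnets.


New prefix = 16 + 1 = 17
Each subnet has 32768 addresses
  48.148.0.0/17
  48.148.128.0/17
Subnets: 48.148.0.0/17, 48.148.128.0/17


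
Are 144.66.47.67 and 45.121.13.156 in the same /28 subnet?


Mask: 255.255.255.240
144.66.47.67 AND mask = 144.66.47.64
45.121.13.156 AND mask = 45.121.13.144
No, different subnets (144.66.47.64 vs 45.121.13.144)


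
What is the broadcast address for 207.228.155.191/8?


Network: 207.0.0.0/8
Host bits = 24
Set all host bits to 1:
Broadcast: 207.255.255.255


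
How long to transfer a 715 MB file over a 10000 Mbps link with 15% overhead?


Effective throughput = 10000 * (1 - 15/100) = 8500 Mbps
File size in Mb = 715 * 8 = 5720 Mb
Time = 5720 / 8500
Time = 0.6729 seconds


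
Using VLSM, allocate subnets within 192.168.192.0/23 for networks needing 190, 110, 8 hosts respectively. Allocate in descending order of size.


190 hosts -> /24 (254 usable): 192.168.192.0/24
110 hosts -> /25 (126 usable): 192.168.193.0/25
8 hosts -> /28 (14 usable): 192.168.193.128/28
Allocation: 192.168.192.0/24 (190 hosts, 254 usable); 192.168.193.0/25 (110 hosts, 126 usable); 192.168.193.128/28 (8 hosts, 14 usable)


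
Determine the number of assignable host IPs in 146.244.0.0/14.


Host bits = 32 - 14 = 18
Total addresses = 2^18 = 262144
Usable = total - 2 (network and broadcast)
Usable hosts: 262142


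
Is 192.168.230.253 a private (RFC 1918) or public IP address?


RFC 1918 private ranges:
  10.0.0.0/8 (10.0.0.0 - 10.255.255.255)
  172.16.0.0/12 (172.16.0.0 - 172.31.255.255)
  192.168.0.0/16 (192.168.0.0 - 192.168.255.255)
Private (in 192.168.0.0/16)


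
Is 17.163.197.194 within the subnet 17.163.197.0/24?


Subnet network: 17.163.197.0
Test IP AND mask: 17.163.197.0
Yes, 17.163.197.194 is in 17.163.197.0/24


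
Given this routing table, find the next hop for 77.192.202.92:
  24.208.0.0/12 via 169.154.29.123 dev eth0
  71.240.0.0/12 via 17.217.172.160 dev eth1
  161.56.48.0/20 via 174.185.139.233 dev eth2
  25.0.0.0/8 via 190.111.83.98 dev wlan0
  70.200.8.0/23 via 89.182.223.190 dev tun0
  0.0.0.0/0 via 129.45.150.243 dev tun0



Longest prefix match for 77.192.202.92:
  /12 24.208.0.0: no
  /12 71.240.0.0: no
  /20 161.56.48.0: no
  /8 25.0.0.0: no
  /23 70.200.8.0: no
  /0 0.0.0.0: MATCH
Selected: next-hop 129.45.150.243 via tun0 (matched /0)


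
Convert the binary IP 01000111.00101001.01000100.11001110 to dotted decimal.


01000111 = 71
00101001 = 41
01000100 = 68
11001110 = 206
IP: 71.41.68.206


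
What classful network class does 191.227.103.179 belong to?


First octet: 191
Binary: 10111111
10xxxxxx -> Class B (128-191)
Class B, default mask 255.255.0.0 (/16)


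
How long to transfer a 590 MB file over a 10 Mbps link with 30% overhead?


Effective throughput = 10 * (1 - 30/100) = 7 Mbps
File size in Mb = 590 * 8 = 4720 Mb
Time = 4720 / 7
Time = 674.2857 seconds


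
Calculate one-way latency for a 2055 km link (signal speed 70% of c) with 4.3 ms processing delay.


Speed = 0.7 * 3e5 km/s = 210000 km/s
Propagation delay = 2055 / 210000 = 0.0098 s = 9.7857 ms
Processing delay = 4.3 ms
Total one-way latency = 14.0857 ms


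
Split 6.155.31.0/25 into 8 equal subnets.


New prefix = 25 + 3 = 28
Each subnet has 16 addresses
  6.155.31.0/28
  6.155.31.16/28
  6.155.31.32/28
  6.155.31.48/28
  6.155.31.64/28
  6.155.31.80/28
  6.155.31.96/28
  6.155.31.112/28
Subnets: 6.155.31.0/28, 6.155.31.16/28, 6.155.31.32/28, 6.155.31.48/28, 6.155.31.64/28, 6.155.31.80/28, 6.155.31.96/28, 6.155.31.112/28


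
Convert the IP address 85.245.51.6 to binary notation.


85 = 01010101
245 = 11110101
51 = 00110011
6 = 00000110
Binary: 01010101.11110101.00110011.00000110


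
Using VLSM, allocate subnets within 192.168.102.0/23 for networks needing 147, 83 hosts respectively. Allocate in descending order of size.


147 hosts -> /24 (254 usable): 192.168.102.0/24
83 hosts -> /25 (126 usable): 192.168.103.0/25
Allocation: 192.168.102.0/24 (147 hosts, 254 usable); 192.168.103.0/25 (83 hosts, 126 usable)


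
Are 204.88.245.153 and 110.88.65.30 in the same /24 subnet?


Mask: 255.255.255.0
204.88.245.153 AND mask = 204.88.245.0
110.88.65.30 AND mask = 110.88.65.0
No, different subnets (204.88.245.0 vs 110.88.65.0)


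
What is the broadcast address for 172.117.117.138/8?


Network: 172.0.0.0/8
Host bits = 24
Set all host bits to 1:
Broadcast: 172.255.255.255


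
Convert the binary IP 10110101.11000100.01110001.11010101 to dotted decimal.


10110101 = 181
11000100 = 196
01110001 = 113
11010101 = 213
IP: 181.196.113.213


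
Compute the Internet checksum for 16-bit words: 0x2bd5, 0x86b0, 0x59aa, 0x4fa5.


Sum all words (with carry folding):
+ 0x2bd5 = 0x2bd5
+ 0x86b0 = 0xb285
+ 0x59aa = 0x0c30
+ 0x4fa5 = 0x5bd5
One's complement: ~0x5bd5
Checksum = 0xa42a


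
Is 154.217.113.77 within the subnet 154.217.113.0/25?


Subnet network: 154.217.113.0
Test IP AND mask: 154.217.113.0
Yes, 154.217.113.77 is in 154.217.113.0/25


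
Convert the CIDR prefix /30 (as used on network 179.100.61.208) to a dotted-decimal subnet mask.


/30 means 30 network bits, 2 host bits
Binary: 11111111111111111111111111111100
Mask: 255.255.255.252


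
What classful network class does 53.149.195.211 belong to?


First octet: 53
Binary: 00110101
0xxxxxxx -> Class A (1-126)
Class A, default mask 255.0.0.0 (/8)


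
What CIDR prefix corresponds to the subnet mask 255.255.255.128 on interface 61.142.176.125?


Binary: 11111111.11111111.11111111.10000000
Count leading 1s
Prefix: /25


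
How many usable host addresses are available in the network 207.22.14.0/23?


Host bits = 32 - 23 = 9
Total addresses = 2^9 = 512
Usable = total - 2 (network and broadcast)
Usable hosts: 510


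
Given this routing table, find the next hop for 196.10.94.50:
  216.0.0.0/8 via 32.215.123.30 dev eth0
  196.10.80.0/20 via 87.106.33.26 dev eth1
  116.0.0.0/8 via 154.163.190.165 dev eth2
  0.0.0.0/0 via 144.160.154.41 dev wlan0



Longest prefix match for 196.10.94.50:
  /8 216.0.0.0: no
  /20 196.10.80.0: MATCH
  /8 116.0.0.0: no
  /0 0.0.0.0: MATCH
Selected: next-hop 87.106.33.26 via eth1 (matched /20)


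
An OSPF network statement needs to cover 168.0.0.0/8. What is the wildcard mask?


Subnet mask: 255.0.0.0
Wildcard = 255.255.255.255 - subnet mask
255 - 255 = 0
255 - 0 = 255
255 - 0 = 255
255 - 0 = 255
Wildcard: 0.255.255.255


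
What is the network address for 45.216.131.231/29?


IP:   00101101.11011000.10000011.11100111
Mask: 11111111.11111111.11111111.11111000
AND operation:
Net:  00101101.11011000.10000011.11100000
Network: 45.216.131.224/29


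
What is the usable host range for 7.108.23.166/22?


Network: 7.108.20.0
Broadcast: 7.108.23.255
First usable = network + 1
Last usable = broadcast - 1
Range: 7.108.20.1 to 7.108.23.254


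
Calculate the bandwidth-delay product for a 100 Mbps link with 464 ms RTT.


BDP = bandwidth * RTT
= 100 Mbps * 464 ms
= 100 * 1e6 * 464 / 1000 bits
= 46400000 bits
= 5800000 bytes
= 5664.0625 KB
BDP = 46400000 bits (5800000 bytes)


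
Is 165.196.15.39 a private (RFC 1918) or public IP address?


RFC 1918 private ranges:
  10.0.0.0/8 (10.0.0.0 - 10.255.255.255)
  172.16.0.0/12 (172.16.0.0 - 172.31.255.255)
  192.168.0.0/16 (192.168.0.0 - 192.168.255.255)
Public (not in any RFC 1918 range)


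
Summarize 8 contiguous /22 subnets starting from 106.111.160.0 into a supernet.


Original prefix: /22
Number of subnets: 8 = 2^3
New prefix = 22 - 3 = 19
Supernet: 106.111.160.0/19


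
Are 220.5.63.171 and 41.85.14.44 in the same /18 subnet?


Mask: 255.255.192.0
220.5.63.171 AND mask = 220.5.0.0
41.85.14.44 AND mask = 41.85.0.0
No, different subnets (220.5.0.0 vs 41.85.0.0)


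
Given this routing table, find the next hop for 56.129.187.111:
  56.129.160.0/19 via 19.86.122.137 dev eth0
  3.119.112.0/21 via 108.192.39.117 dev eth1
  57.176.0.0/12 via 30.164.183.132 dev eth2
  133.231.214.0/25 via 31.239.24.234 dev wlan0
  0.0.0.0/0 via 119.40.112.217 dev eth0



Longest prefix match for 56.129.187.111:
  /19 56.129.160.0: MATCH
  /21 3.119.112.0: no
  /12 57.176.0.0: no
  /25 133.231.214.0: no
  /0 0.0.0.0: MATCH
Selected: next-hop 19.86.122.137 via eth0 (matched /19)


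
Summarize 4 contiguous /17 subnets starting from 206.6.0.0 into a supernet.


Original prefix: /17
Number of subnets: 4 = 2^2
New prefix = 17 - 2 = 15
Supernet: 206.6.0.0/15


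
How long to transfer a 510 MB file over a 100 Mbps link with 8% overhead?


Effective throughput = 100 * (1 - 8/100) = 92 Mbps
File size in Mb = 510 * 8 = 4080 Mb
Time = 4080 / 92
Time = 44.3478 seconds


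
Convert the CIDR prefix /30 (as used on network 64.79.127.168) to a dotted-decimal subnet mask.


/30 means 30 network bits, 2 host bits
Binary: 11111111111111111111111111111100
Mask: 255.255.255.252


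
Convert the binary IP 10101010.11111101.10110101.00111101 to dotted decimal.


10101010 = 170
11111101 = 253
10110101 = 181
00111101 = 61
IP: 170.253.181.61


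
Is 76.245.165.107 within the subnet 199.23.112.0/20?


Subnet network: 199.23.112.0
Test IP AND mask: 76.245.160.0
No, 76.245.165.107 is not in 199.23.112.0/20


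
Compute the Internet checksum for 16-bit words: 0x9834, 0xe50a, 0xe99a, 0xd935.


Sum all words (with carry folding):
+ 0x9834 = 0x9834
+ 0xe50a = 0x7d3f
+ 0xe99a = 0x66da
+ 0xd935 = 0x4010
One's complement: ~0x4010
Checksum = 0xbfef


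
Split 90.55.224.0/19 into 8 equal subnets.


New prefix = 19 + 3 = 22
Each subnet has 1024 addresses
  90.55.224.0/22
  90.55.228.0/22
  90.55.232.0/22
  90.55.236.0/22
  90.55.240.0/22
  90.55.244.0/22
  90.55.248.0/22
  90.55.252.0/22
Subnets: 90.55.224.0/22, 90.55.228.0/22, 90.55.232.0/22, 90.55.236.0/22, 90.55.240.0/22, 90.55.244.0/22, 90.55.248.0/22, 90.55.252.0/22


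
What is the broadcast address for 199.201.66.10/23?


Network: 199.201.66.0/23
Host bits = 9
Set all host bits to 1:
Broadcast: 199.201.67.255


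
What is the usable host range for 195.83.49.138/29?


Network: 195.83.49.136
Broadcast: 195.83.49.143
First usable = network + 1
Last usable = broadcast - 1
Range: 195.83.49.137 to 195.83.49.142


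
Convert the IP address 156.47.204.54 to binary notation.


156 = 10011100
47 = 00101111
204 = 11001100
54 = 00110110
Binary: 10011100.00101111.11001100.00110110


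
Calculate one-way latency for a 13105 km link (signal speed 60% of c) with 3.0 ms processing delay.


Speed = 0.6 * 3e5 km/s = 180000 km/s
Propagation delay = 13105 / 180000 = 0.0728 s = 72.8056 ms
Processing delay = 3.0 ms
Total one-way latency = 75.8056 ms


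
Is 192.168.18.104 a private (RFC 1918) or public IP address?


RFC 1918 private ranges:
  10.0.0.0/8 (10.0.0.0 - 10.255.255.255)
  172.16.0.0/12 (172.16.0.0 - 172.31.255.255)
  192.168.0.0/16 (192.168.0.0 - 192.168.255.255)
Private (in 192.168.0.0/16)


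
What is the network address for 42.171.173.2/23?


IP:   00101010.10101011.10101101.00000010
Mask: 11111111.11111111.11111110.00000000
AND operation:
Net:  00101010.10101011.10101100.00000000
Network: 42.171.172.0/23


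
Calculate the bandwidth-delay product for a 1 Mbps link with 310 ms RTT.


BDP = bandwidth * RTT
= 1 Mbps * 310 ms
= 1 * 1e6 * 310 / 1000 bits
= 310000 bits
= 38750 bytes
= 37.8418 KB
BDP = 310000 bits (38750 bytes)


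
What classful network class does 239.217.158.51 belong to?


First octet: 239
Binary: 11101111
1110xxxx -> Class D (224-239)
Class D (multicast), default mask N/A


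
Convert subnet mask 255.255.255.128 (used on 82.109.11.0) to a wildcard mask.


Subnet mask: 255.255.255.128
Wildcard = 255.255.255.255 - subnet mask
255 - 255 = 0
255 - 255 = 0
255 - 255 = 0
255 - 128 = 127
Wildcard: 0.0.0.127


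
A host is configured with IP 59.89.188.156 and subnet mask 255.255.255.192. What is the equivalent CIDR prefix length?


Binary: 11111111.11111111.11111111.11000000
Count leading 1s
Prefix: /26


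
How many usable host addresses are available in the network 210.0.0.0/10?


Host bits = 32 - 10 = 22
Total addresses = 2^22 = 4194304
Usable = total - 2 (network and broadcast)
Usable hosts: 4194302


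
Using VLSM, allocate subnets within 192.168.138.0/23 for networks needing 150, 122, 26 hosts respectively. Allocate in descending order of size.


150 hosts -> /24 (254 usable): 192.168.138.0/24
122 hosts -> /25 (126 usable): 192.168.139.0/25
26 hosts -> /27 (30 usable): 192.168.139.128/27
Allocation: 192.168.138.0/24 (150 hosts, 254 usable); 192.168.139.0/25 (122 hosts, 126 usable); 192.168.139.128/27 (26 hosts, 30 usable)


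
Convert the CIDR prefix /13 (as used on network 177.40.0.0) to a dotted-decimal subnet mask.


/13 means 13 network bits, 19 host bits
Binary: 11111111111110000000000000000000
Mask: 255.248.0.0


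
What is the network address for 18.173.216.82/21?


IP:   00010010.10101101.11011000.01010010
Mask: 11111111.11111111.11111000.00000000
AND operation:
Net:  00010010.10101101.11011000.00000000
Network: 18.173.216.0/21


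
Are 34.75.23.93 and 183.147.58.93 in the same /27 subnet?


Mask: 255.255.255.224
34.75.23.93 AND mask = 34.75.23.64
183.147.58.93 AND mask = 183.147.58.64
No, different subnets (34.75.23.64 vs 183.147.58.64)


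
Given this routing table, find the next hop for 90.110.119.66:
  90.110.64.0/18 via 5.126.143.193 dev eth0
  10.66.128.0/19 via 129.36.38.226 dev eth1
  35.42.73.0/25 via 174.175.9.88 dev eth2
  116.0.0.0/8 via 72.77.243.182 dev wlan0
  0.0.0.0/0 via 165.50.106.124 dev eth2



Longest prefix match for 90.110.119.66:
  /18 90.110.64.0: MATCH
  /19 10.66.128.0: no
  /25 35.42.73.0: no
  /8 116.0.0.0: no
  /0 0.0.0.0: MATCH
Selected: next-hop 5.126.143.193 via eth0 (matched /18)


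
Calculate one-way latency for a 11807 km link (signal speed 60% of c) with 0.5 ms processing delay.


Speed = 0.6 * 3e5 km/s = 180000 km/s
Propagation delay = 11807 / 180000 = 0.0656 s = 65.5944 ms
Processing delay = 0.5 ms
Total one-way latency = 66.0944 ms


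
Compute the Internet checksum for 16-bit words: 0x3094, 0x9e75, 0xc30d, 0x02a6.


Sum all words (with carry folding):
+ 0x3094 = 0x3094
+ 0x9e75 = 0xcf09
+ 0xc30d = 0x9217
+ 0x02a6 = 0x94bd
One's complement: ~0x94bd
Checksum = 0x6b42


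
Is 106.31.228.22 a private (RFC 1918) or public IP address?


RFC 1918 private ranges:
  10.0.0.0/8 (10.0.0.0 - 10.255.255.255)
  172.16.0.0/12 (172.16.0.0 - 172.31.255.255)
  192.168.0.0/16 (192.168.0.0 - 192.168.255.255)
Public (not in any RFC 1918 range)


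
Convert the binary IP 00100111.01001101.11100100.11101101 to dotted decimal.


00100111 = 39
01001101 = 77
11100100 = 228
11101101 = 237
IP: 39.77.228.237


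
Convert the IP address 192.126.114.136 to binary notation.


192 = 11000000
126 = 01111110
114 = 01110010
136 = 10001000
Binary: 11000000.01111110.01110010.10001000


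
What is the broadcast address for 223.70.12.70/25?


Network: 223.70.12.0/25
Host bits = 7
Set all host bits to 1:
Broadcast: 223.70.12.127


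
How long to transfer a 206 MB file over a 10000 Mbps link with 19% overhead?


Effective throughput = 10000 * (1 - 19/100) = 8100.0 Mbps
File size in Mb = 206 * 8 = 1648 Mb
Time = 1648 / 8100.0
Time = 0.2035 seconds


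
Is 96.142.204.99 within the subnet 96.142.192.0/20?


Subnet network: 96.142.192.0
Test IP AND mask: 96.142.192.0
Yes, 96.142.204.99 is in 96.142.192.0/20


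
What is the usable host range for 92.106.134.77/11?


Network: 92.96.0.0
Broadcast: 92.127.255.255
First usable = network + 1
Last usable = broadcast - 1
Range: 92.96.0.1 to 92.127.255.254


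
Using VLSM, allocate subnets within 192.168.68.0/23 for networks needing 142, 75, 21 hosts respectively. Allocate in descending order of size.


142 hosts -> /24 (254 usable): 192.168.68.0/24
75 hosts -> /25 (126 usable): 192.168.69.0/25
21 hosts -> /27 (30 usable): 192.168.69.128/27
Allocation: 192.168.68.0/24 (142 hosts, 254 usable); 192.168.69.0/25 (75 hosts, 126 usable); 192.168.69.128/27 (21 hosts, 30 usable)


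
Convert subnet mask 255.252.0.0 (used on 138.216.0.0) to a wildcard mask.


Subnet mask: 255.252.0.0
Wildcard = 255.255.255.255 - subnet mask
255 - 255 = 0
255 - 252 = 3
255 - 0 = 255
255 - 0 = 255
Wildcard: 0.3.255.255


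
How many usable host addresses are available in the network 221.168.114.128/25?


Host bits = 32 - 25 = 7
Total addresses = 2^7 = 128
Usable = total - 2 (network and broadcast)
Usable hosts: 126


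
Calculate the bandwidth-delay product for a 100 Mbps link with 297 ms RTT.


BDP = bandwidth * RTT
= 100 Mbps * 297 ms
= 100 * 1e6 * 297 / 1000 bits
= 29700000 bits
= 3712500 bytes
= 3625.4883 KB
BDP = 29700000 bits (3712500 bytes)


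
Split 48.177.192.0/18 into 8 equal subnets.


New prefix = 18 + 3 = 21
Each subnet has 2048 addresses
  48.177.192.0/21
  48.177.200.0/21
  48.177.208.0/21
  48.177.216.0/21
  48.177.224.0/21
  48.177.232.0/21
  48.177.240.0/21
  48.177.248.0/21
Subnets: 48.177.192.0/21, 48.177.200.0/21, 48.177.208.0/21, 48.177.216.0/21, 48.177.224.0/21, 48.177.232.0/21, 48.177.240.0/21, 48.177.248.0/21


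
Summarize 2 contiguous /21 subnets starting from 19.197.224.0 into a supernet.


Original prefix: /21
Number of subnets: 2 = 2^1
New prefix = 21 - 1 = 20
Supernet: 19.197.224.0/20


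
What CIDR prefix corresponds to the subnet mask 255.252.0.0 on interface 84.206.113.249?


Binary: 11111111.11111100.00000000.00000000
Count leading 1s
Prefix: /14


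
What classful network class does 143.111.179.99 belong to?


First octet: 143
Binary: 10001111
10xxxxxx -> Class B (128-191)
Class B, default mask 255.255.0.0 (/16)


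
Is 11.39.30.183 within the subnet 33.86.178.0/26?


Subnet network: 33.86.178.0
Test IP AND mask: 11.39.30.128
No, 11.39.30.183 is not in 33.86.178.0/26


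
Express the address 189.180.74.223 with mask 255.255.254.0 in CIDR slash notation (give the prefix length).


Binary: 11111111.11111111.11111110.00000000
Count leading 1s
Prefix: /23


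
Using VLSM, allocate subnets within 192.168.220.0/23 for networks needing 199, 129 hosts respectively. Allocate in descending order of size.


199 hosts -> /24 (254 usable): 192.168.220.0/24
129 hosts -> /24 (254 usable): 192.168.221.0/24
Allocation: 192.168.220.0/24 (199 hosts, 254 usable); 192.168.221.0/24 (129 hosts, 254 usable)


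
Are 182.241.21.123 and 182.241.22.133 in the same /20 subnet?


Mask: 255.255.240.0
182.241.21.123 AND mask = 182.241.16.0
182.241.22.133 AND mask = 182.241.16.0
Yes, same subnet (182.241.16.0)


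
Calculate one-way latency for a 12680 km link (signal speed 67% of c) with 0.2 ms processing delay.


Speed = 0.67 * 3e5 km/s = 201000 km/s
Propagation delay = 12680 / 201000 = 0.0631 s = 63.0846 ms
Processing delay = 0.2 ms
Total one-way latency = 63.2846 ms


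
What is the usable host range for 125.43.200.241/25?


Network: 125.43.200.128
Broadcast: 125.43.200.255
First usable = network + 1
Last usable = broadcast - 1
Range: 125.43.200.129 to 125.43.200.254


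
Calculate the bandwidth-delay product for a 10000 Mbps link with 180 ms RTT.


BDP = bandwidth * RTT
= 10000 Mbps * 180 ms
= 10000 * 1e6 * 180 / 1000 bits
= 1800000000 bits
= 225000000 bytes
= 219726.5625 KB
BDP = 1800000000 bits (225000000 bytes)


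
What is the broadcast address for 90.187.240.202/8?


Network: 90.0.0.0/8
Host bits = 24
Set all host bits to 1:
Broadcast: 90.255.255.255


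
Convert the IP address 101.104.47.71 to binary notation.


101 = 01100101
104 = 01101000
47 = 00101111
71 = 01000111
Binary: 01100101.01101000.00101111.01000111


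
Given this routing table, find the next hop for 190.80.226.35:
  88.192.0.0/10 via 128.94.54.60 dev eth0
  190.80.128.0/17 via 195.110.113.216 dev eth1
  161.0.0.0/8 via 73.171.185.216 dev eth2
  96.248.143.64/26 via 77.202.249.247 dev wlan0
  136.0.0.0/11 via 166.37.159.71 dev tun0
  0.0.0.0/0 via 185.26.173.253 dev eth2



Longest prefix match for 190.80.226.35:
  /10 88.192.0.0: no
  /17 190.80.128.0: MATCH
  /8 161.0.0.0: no
  /26 96.248.143.64: no
  /11 136.0.0.0: no
  /0 0.0.0.0: MATCH
Selected: next-hop 195.110.113.216 via eth1 (matched /17)


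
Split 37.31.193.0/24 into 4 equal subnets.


New prefix = 24 + 2 = 26
Each subnet has 64 addresses
  37.31.193.0/26
  37.31.193.64/26
  37.31.193.128/26
  37.31.193.192/26
Subnets: 37.31.193.0/26, 37.31.193.64/26, 37.31.193.128/26, 37.31.193.192/26


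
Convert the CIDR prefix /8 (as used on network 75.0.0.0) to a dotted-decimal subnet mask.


/8 means 8 network bits, 24 host bits
Binary: 11111111000000000000000000000000
Mask: 255.0.0.0


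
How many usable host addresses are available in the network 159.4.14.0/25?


Host bits = 32 - 25 = 7
Total addresses = 2^7 = 128
Usable = total - 2 (network and broadcast)
Usable hosts: 126


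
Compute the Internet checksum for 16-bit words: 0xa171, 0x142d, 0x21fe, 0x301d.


Sum all words (with carry folding):
+ 0xa171 = 0xa171
+ 0x142d = 0xb59e
+ 0x21fe = 0xd79c
+ 0x301d = 0x07ba
One's complement: ~0x07ba
Checksum = 0xf845


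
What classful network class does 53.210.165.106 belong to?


First octet: 53
Binary: 00110101
0xxxxxxx -> Class A (1-126)
Class A, default mask 255.0.0.0 (/8)


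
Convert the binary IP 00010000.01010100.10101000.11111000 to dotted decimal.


00010000 = 16
01010100 = 84
10101000 = 168
11111000 = 248
IP: 16.84.168.248


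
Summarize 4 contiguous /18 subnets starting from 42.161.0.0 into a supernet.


Original prefix: /18
Number of subnets: 4 = 2^2
New prefix = 18 - 2 = 16
Supernet: 42.161.0.0/16


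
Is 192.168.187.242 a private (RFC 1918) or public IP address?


RFC 1918 private ranges:
  10.0.0.0/8 (10.0.0.0 - 10.255.255.255)
  172.16.0.0/12 (172.16.0.0 - 172.31.255.255)
  192.168.0.0/16 (192.168.0.0 - 192.168.255.255)
Private (in 192.168.0.0/16)


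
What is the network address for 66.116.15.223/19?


IP:   01000010.01110100.00001111.11011111
Mask: 11111111.11111111.11100000.00000000
AND operation:
Net:  01000010.01110100.00000000.00000000
Network: 66.116.0.0/19


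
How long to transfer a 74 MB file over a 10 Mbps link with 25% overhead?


Effective throughput = 10 * (1 - 25/100) = 7.5 Mbps
File size in Mb = 74 * 8 = 592 Mb
Time = 592 / 7.5
Time = 78.9333 seconds


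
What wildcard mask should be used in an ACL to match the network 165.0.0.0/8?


Subnet mask: 255.0.0.0
Wildcard = 255.255.255.255 - subnet mask
255 - 255 = 0
255 - 0 = 255
255 - 0 = 255
255 - 0 = 255
Wildcard: 0.255.255.255


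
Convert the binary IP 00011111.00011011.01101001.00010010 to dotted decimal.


00011111 = 31
00011011 = 27
01101001 = 105
00010010 = 18
IP: 31.27.105.18


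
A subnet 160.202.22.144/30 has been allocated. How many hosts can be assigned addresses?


Host bits = 32 - 30 = 2
Total addresses = 2^2 = 4
Usable = total - 2 (network and broadcast)
Usable hosts: 2


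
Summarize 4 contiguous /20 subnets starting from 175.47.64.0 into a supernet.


Original prefix: /20
Number of subnets: 4 = 2^2
New prefix = 20 - 2 = 18
Supernet: 175.47.64.0/18


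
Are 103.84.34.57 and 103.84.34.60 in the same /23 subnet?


Mask: 255.255.254.0
103.84.34.57 AND mask = 103.84.34.0
103.84.34.60 AND mask = 103.84.34.0
Yes, same subnet (103.84.34.0)


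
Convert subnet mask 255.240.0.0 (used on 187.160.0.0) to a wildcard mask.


Subnet mask: 255.240.0.0
Wildcard = 255.255.255.255 - subnet mask
255 - 255 = 0
255 - 240 = 15
255 - 0 = 255
255 - 0 = 255
Wildcard: 0.15.255.255


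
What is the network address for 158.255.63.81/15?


IP:   10011110.11111111.00111111.01010001
Mask: 11111111.11111110.00000000.00000000
AND operation:
Net:  10011110.11111110.00000000.00000000
Network: 158.254.0.0/15


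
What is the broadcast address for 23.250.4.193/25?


Network: 23.250.4.128/25
Host bits = 7
Set all host bits to 1:
Broadcast: 23.250.4.255


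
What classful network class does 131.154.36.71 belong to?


First octet: 131
Binary: 10000011
10xxxxxx -> Class B (128-191)
Class B, default mask 255.255.0.0 (/16)


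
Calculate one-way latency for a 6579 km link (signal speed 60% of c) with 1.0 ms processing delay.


Speed = 0.6 * 3e5 km/s = 180000 km/s
Propagation delay = 6579 / 180000 = 0.0365 s = 36.55 ms
Processing delay = 1.0 ms
Total one-way latency = 37.55 ms


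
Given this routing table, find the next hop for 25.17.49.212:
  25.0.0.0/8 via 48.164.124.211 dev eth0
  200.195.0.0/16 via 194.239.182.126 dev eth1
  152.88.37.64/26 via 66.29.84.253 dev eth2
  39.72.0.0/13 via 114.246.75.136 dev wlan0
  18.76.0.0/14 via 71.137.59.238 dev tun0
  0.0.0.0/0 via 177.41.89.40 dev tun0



Longest prefix match for 25.17.49.212:
  /8 25.0.0.0: MATCH
  /16 200.195.0.0: no
  /26 152.88.37.64: no
  /13 39.72.0.0: no
  /14 18.76.0.0: no
  /0 0.0.0.0: MATCH
Selected: next-hop 48.164.124.211 via eth0 (matched /8)


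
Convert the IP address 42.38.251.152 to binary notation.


42 = 00101010
38 = 00100110
251 = 11111011
152 = 10011000
Binary: 00101010.00100110.11111011.10011000


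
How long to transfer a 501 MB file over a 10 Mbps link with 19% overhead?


Effective throughput = 10 * (1 - 19/100) = 8.1 Mbps
File size in Mb = 501 * 8 = 4008 Mb
Time = 4008 / 8.1
Time = 494.8148 seconds


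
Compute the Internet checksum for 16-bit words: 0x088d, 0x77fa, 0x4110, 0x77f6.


Sum all words (with carry folding):
+ 0x088d = 0x088d
+ 0x77fa = 0x8087
+ 0x4110 = 0xc197
+ 0x77f6 = 0x398e
One's complement: ~0x398e
Checksum = 0xc671


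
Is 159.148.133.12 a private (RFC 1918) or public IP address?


RFC 1918 private ranges:
  10.0.0.0/8 (10.0.0.0 - 10.255.255.255)
  172.16.0.0/12 (172.16.0.0 - 172.31.255.255)
  192.168.0.0/16 (192.168.0.0 - 192.168.255.255)
Public (not in any RFC 1918 range)


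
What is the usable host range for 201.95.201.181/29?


Network: 201.95.201.176
Broadcast: 201.95.201.183
First usable = network + 1
Last usable = broadcast - 1
Range: 201.95.201.177 to 201.95.201.182


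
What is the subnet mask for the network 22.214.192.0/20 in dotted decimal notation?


/20 means 20 network bits, 12 host bits
Binary: 11111111111111111111000000000000
Mask: 255.255.240.0


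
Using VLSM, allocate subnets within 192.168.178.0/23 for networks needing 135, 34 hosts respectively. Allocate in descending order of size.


135 hosts -> /24 (254 usable): 192.168.178.0/24
34 hosts -> /26 (62 usable): 192.168.179.0/26
Allocation: 192.168.178.0/24 (135 hosts, 254 usable); 192.168.179.0/26 (34 hosts, 62 usable)


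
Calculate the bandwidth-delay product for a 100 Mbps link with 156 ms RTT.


BDP = bandwidth * RTT
= 100 Mbps * 156 ms
= 100 * 1e6 * 156 / 1000 bits
= 15600000 bits
= 1950000 bytes
= 1904.2969 KB
BDP = 15600000 bits (1950000 bytes)


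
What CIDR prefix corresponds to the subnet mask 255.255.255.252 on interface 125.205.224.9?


Binary: 11111111.11111111.11111111.11111100
Count leading 1s
Prefix: /30


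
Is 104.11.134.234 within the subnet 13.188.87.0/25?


Subnet network: 13.188.87.0
Test IP AND mask: 104.11.134.128
No, 104.11.134.234 is not in 13.188.87.0/25


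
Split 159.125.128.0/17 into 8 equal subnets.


New prefix = 17 + 3 = 20
Each subnet has 4096 addresses
  159.125.128.0/20
  159.125.144.0/20
  159.125.160.0/20
  159.125.176.0/20
  159.125.192.0/20
  159.125.208.0/20
  159.125.224.0/20
  159.125.240.0/20
Subnets: 159.125.128.0/20, 159.125.144.0/20, 159.125.160.0/20, 159.125.176.0/20, 159.125.192.0/20, 159.125.208.0/20, 159.125.224.0/20, 159.125.240.0/20


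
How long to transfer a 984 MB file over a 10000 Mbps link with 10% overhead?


Effective throughput = 10000 * (1 - 10/100) = 9000 Mbps
File size in Mb = 984 * 8 = 7872 Mb
Time = 7872 / 9000
Time = 0.8747 seconds


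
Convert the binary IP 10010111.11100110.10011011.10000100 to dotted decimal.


10010111 = 151
11100110 = 230
10011011 = 155
10000100 = 132
IP: 151.230.155.132


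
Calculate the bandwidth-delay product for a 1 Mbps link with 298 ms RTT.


BDP = bandwidth * RTT
= 1 Mbps * 298 ms
= 1 * 1e6 * 298 / 1000 bits
= 298000 bits
= 37250 bytes
= 36.377 KB
BDP = 298000 bits (37250 bytes)


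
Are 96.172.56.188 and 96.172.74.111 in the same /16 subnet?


Mask: 255.255.0.0
96.172.56.188 AND mask = 96.172.0.0
96.172.74.111 AND mask = 96.172.0.0
Yes, same subnet (96.172.0.0)


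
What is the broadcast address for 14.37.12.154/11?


Network: 14.32.0.0/11
Host bits = 21
Set all host bits to 1:
Broadcast: 14.63.255.255


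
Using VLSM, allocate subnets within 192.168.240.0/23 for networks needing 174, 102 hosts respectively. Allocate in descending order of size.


174 hosts -> /24 (254 usable): 192.168.240.0/24
102 hosts -> /25 (126 usable): 192.168.241.0/25
Allocation: 192.168.240.0/24 (174 hosts, 254 usable); 192.168.241.0/25 (102 hosts, 126 usable)


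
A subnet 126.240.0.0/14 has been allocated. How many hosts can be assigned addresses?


Host bits = 32 - 14 = 18
Total addresses = 2^18 = 262144
Usable = total - 2 (network and broadcast)
Usable hosts: 262142


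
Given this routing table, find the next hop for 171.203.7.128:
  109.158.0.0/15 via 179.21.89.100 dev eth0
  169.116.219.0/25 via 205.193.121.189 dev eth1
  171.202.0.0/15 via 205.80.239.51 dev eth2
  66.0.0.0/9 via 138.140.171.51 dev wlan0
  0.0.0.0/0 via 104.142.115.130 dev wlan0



Longest prefix match for 171.203.7.128:
  /15 109.158.0.0: no
  /25 169.116.219.0: no
  /15 171.202.0.0: MATCH
  /9 66.0.0.0: no
  /0 0.0.0.0: MATCH
Selected: next-hop 205.80.239.51 via eth2 (matched /15)


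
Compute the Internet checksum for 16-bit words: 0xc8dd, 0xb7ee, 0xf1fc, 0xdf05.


Sum all words (with carry folding):
+ 0xc8dd = 0xc8dd
+ 0xb7ee = 0x80cc
+ 0xf1fc = 0x72c9
+ 0xdf05 = 0x51cf
One's complement: ~0x51cf
Checksum = 0xae30


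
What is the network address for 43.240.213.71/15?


IP:   00101011.11110000.11010101.01000111
Mask: 11111111.11111110.00000000.00000000
AND operation:
Net:  00101011.11110000.00000000.00000000
Network: 43.240.0.0/15


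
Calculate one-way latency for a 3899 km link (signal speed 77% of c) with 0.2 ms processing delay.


Speed = 0.77 * 3e5 km/s = 231000 km/s
Propagation delay = 3899 / 231000 = 0.0169 s = 16.8788 ms
Processing delay = 0.2 ms
Total one-way latency = 17.0788 ms


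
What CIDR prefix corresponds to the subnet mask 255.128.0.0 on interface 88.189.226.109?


Binary: 11111111.10000000.00000000.00000000
Count leading 1s
Prefix: /9


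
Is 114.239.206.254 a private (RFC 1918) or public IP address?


RFC 1918 private ranges:
  10.0.0.0/8 (10.0.0.0 - 10.255.255.255)
  172.16.0.0/12 (172.16.0.0 - 172.31.255.255)
  192.168.0.0/16 (192.168.0.0 - 192.168.255.255)
Public (not in any RFC 1918 range)


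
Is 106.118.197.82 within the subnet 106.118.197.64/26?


Subnet network: 106.118.197.64
Test IP AND mask: 106.118.197.64
Yes, 106.118.197.82 is in 106.118.197.64/26


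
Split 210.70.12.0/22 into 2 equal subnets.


New prefix = 22 + 1 = 23
Each subnet has 512 addresses
  210.70.12.0/23
  210.70.14.0/23
Subnets: 210.70.12.0/23, 210.70.14.0/23


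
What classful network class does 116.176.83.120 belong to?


First octet: 116
Binary: 01110100
0xxxxxxx -> Class A (1-126)
Class A, default mask 255.0.0.0 (/8)


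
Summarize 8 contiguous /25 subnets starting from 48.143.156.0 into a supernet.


Original prefix: /25
Number of subnets: 8 = 2^3
New prefix = 25 - 3 = 22
Supernet: 48.143.156.0/22


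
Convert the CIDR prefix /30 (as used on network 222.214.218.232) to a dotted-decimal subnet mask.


/30 means 30 network bits, 2 host bits
Binary: 11111111111111111111111111111100
Mask: 255.255.255.252


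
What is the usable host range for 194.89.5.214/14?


Network: 194.88.0.0
Broadcast: 194.91.255.255
First usable = network + 1
Last usable = broadcast - 1
Range: 194.88.0.1 to 194.91.255.254


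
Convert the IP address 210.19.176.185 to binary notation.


210 = 11010010
19 = 00010011
176 = 10110000
185 = 10111001
Binary: 11010010.00010011.10110000.10111001


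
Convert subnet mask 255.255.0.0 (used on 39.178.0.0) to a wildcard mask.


Subnet mask: 255.255.0.0
Wildcard = 255.255.255.255 - subnet mask
255 - 255 = 0
255 - 255 = 0
255 - 0 = 255
255 - 0 = 255
Wildcard: 0.0.255.255


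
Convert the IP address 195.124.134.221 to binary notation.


195 = 11000011
124 = 01111100
134 = 10000110
221 = 11011101
Binary: 11000011.01111100.10000110.11011101


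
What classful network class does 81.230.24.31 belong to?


First octet: 81
Binary: 01010001
0xxxxxxx -> Class A (1-126)
Class A, default mask 255.0.0.0 (/8)
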